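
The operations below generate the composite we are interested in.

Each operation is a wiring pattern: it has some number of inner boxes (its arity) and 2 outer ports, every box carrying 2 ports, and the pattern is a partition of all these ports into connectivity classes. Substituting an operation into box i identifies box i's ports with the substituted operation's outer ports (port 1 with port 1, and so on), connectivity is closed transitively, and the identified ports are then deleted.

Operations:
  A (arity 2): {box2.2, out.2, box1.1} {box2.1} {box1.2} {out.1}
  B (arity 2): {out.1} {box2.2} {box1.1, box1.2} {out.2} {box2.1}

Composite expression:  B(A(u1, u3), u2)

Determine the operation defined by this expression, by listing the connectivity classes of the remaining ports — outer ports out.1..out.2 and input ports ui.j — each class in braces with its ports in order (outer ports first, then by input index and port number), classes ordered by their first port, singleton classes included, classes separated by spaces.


{out.1} {out.2} {u1.1, u3.2} {u1.2} {u2.1} {u2.2} {u3.1}

Connectivity passes through glued B-boundaries; trace each wire chain.
after A, the pattern on (u1, u3) reads {out.1} {out.2, u1.1, u3.2} {u1.2} {u3.1} (out.j = its outer ports)
after B, the pattern on (u1, u3, u2) reads {out.1} {out.2} {u1.1, u3.2} {u1.2} {u2.1} {u2.2} {u3.1} (out.j = its outer ports)


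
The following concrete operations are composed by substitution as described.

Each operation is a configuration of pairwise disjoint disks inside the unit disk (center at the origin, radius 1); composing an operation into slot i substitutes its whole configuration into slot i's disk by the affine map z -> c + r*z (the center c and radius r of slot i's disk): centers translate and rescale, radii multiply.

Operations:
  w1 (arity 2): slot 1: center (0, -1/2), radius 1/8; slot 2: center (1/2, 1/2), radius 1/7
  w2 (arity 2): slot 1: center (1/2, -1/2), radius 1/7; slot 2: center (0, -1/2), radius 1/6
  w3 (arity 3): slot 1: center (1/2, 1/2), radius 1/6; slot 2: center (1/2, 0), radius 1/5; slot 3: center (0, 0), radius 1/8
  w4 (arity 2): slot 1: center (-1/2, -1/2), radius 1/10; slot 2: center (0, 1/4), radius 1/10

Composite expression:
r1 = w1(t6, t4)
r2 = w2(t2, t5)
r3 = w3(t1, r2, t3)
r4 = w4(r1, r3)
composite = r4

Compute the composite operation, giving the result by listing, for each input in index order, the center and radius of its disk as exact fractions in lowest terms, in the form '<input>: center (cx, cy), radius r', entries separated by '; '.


t1: center (1/20, 3/10), radius 1/60; t2: center (3/50, 6/25), radius 1/350; t3: center (0, 1/4), radius 1/80; t4: center (-9/20, -9/20), radius 1/70; t5: center (1/20, 6/25), radius 1/300; t6: center (-1/2, -11/20), radius 1/80

Below w4, radii multiply path by path; the t-disk centers shift.
input t6: applying the 2 nested substitutions gives center (-1/2, -11/20), radius 1/80
input t4: applying the 2 nested substitutions gives center (-9/20, -9/20), radius 1/70
input t1: applying the 2 nested substitutions gives center (1/20, 3/10), radius 1/60
input t2: applying the 3 nested substitutions gives center (3/50, 6/25), radius 1/350
input t5: applying the 3 nested substitutions gives center (1/20, 6/25), radius 1/300
input t3: applying the 2 nested substitutions gives center (0, 1/4), radius 1/80


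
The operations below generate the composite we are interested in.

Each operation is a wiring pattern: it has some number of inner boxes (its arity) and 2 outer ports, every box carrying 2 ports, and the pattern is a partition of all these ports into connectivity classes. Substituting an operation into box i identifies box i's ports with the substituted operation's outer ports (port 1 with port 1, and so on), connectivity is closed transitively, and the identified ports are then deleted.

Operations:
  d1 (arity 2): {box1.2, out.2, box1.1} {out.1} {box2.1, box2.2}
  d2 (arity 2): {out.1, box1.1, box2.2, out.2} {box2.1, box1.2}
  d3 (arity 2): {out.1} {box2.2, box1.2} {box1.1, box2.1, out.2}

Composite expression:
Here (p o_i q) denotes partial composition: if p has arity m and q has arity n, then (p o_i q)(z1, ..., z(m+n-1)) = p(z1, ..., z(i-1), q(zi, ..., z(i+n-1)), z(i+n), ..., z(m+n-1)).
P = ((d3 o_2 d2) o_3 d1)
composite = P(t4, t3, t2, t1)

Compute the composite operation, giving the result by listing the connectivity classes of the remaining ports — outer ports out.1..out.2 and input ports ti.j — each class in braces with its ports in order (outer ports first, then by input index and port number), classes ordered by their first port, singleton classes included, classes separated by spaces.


{out.1} {out.2, t2.1, t2.2, t3.1, t4.1, t4.2} {t1.1, t1.2} {t3.2}

Treat the ports identified at d3 as solder joints: merge, then drop.
stage d1: inputs (t2, t1), connectivity {out.1} {out.2, t2.1, t2.2} {t1.1, t1.2}, out.j its boundary
stage d2: inputs (t3, t2, t1), connectivity {out.1, out.2, t2.1, t2.2, t3.1} {t1.1, t1.2} {t3.2}, out.j its boundary
stage d3: inputs (t4, t3, t2, t1), connectivity {out.1} {out.2, t2.1, t2.2, t3.1, t4.1, t4.2} {t1.1, t1.2} {t3.2}, out.j its boundary


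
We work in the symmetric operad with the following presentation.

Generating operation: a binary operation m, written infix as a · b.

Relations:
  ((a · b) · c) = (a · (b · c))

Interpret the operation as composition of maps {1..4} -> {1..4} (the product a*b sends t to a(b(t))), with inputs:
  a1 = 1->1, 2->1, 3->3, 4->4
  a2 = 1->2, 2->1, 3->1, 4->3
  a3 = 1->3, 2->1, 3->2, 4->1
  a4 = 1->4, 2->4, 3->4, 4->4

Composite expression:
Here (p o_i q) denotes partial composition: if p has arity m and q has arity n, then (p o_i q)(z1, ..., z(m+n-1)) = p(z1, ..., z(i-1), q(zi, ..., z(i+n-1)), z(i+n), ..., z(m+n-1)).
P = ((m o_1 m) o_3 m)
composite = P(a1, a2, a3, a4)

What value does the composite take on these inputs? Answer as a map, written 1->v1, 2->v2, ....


1->1, 2->1, 3->1, 4->1

(a1 · a2) = 1->1, 2->1, 3->1, 4->3
(a3 · a4) = 1->1, 2->1, 3->1, 4->1
((a1 · a2) · (a3 · a4)) = 1->1, 2->1, 3->1, 4->1


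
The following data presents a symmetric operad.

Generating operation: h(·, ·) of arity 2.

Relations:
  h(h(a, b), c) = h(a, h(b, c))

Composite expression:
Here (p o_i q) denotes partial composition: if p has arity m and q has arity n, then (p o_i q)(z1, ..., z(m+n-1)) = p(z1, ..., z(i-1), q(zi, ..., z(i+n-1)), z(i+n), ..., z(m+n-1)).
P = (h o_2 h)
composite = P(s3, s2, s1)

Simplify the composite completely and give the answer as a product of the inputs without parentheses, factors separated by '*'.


s3 * s2 * s1


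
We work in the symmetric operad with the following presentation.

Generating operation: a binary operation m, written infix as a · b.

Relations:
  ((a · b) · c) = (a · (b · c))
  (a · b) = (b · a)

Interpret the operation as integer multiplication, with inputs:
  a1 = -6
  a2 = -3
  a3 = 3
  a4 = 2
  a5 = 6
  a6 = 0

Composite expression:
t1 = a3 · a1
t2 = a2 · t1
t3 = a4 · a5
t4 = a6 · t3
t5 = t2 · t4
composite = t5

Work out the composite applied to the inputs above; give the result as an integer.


(a3 · a1) = -18
(a2 · (a3 · a1)) = 54
(a4 · a5) = 12
(a6 · (a4 · a5)) = 0
((a2 · (a3 · a1)) · (a6 · (a4 · a5))) = 0

0


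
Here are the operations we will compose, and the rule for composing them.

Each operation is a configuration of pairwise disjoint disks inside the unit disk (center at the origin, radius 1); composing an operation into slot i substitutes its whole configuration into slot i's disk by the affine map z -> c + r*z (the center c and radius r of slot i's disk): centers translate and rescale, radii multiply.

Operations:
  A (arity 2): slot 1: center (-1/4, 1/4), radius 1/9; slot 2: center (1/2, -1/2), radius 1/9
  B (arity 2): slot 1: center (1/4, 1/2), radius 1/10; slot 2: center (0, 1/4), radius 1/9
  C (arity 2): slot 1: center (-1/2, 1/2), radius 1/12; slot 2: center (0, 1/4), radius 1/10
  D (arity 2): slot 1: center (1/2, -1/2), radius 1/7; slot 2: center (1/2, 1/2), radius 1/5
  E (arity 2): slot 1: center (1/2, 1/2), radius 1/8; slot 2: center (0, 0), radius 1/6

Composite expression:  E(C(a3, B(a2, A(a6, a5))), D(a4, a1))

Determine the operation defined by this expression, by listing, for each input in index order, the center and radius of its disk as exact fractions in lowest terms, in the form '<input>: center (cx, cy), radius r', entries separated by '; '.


a1: center (1/12, 1/12), radius 1/30; a2: center (161/320, 43/80), radius 1/800; a3: center (7/16, 9/16), radius 1/96; a4: center (1/12, -1/12), radius 1/42; a5: center (721/1440, 1537/2880), radius 1/6480; a6: center (1439/2880, 77/144), radius 1/6480

Only the slot chain above each a matters under E; compose those maps.
input a3: applying the 2 nested substitutions gives center (7/16, 9/16), radius 1/96
input a2: applying the 3 nested substitutions gives center (161/320, 43/80), radius 1/800
input a6: applying the 4 nested substitutions gives center (1439/2880, 77/144), radius 1/6480
input a5: applying the 4 nested substitutions gives center (721/1440, 1537/2880), radius 1/6480
input a4: applying the 2 nested substitutions gives center (1/12, -1/12), radius 1/42
input a1: applying the 2 nested substitutions gives center (1/12, 1/12), radius 1/30


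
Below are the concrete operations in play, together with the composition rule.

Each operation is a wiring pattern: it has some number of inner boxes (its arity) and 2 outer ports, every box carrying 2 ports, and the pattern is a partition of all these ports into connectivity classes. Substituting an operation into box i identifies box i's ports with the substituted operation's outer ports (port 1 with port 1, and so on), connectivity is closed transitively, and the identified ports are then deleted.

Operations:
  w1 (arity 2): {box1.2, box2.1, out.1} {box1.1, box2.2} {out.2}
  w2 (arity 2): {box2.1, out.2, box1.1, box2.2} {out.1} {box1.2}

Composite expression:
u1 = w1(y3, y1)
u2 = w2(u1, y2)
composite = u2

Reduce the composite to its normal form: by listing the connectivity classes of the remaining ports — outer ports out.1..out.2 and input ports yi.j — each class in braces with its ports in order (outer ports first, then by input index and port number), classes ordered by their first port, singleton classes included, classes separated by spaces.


{out.1} {out.2, y1.1, y2.1, y2.2, y3.2} {y1.2, y3.1}


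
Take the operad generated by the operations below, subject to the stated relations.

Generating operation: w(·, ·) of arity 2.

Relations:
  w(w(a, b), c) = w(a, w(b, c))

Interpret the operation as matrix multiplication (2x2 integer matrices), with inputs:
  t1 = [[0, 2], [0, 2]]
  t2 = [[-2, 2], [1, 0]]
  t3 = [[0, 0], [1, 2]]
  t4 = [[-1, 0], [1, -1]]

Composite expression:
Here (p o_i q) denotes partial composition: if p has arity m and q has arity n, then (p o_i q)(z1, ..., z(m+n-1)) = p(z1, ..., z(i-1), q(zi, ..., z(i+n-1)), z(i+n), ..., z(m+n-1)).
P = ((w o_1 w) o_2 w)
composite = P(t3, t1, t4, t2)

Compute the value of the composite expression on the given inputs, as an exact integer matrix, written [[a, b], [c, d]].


[[0, 0], [-18, 12]]

w(t1, t4) = [[2, -2], [2, -2]]
w(t3, w(t1, t4)) = [[0, 0], [6, -6]]
w(w(t3, w(t1, t4)), t2) = [[0, 0], [-18, 12]]


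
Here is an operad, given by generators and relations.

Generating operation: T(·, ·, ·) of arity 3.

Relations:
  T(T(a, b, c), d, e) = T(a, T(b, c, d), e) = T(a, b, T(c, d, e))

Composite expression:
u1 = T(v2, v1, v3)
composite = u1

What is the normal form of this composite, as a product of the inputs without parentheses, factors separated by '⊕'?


v2 ⊕ v1 ⊕ v3

Associativity of T dissolves the nesting; only the v-input order survives.
T(v2, v1, v3) spells out as v2 ⊕ v1 ⊕ v3


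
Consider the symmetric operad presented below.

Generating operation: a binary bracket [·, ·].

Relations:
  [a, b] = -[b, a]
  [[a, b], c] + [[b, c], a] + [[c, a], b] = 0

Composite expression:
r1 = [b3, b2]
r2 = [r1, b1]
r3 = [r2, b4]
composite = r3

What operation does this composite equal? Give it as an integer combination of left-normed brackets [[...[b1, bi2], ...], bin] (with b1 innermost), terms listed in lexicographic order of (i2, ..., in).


Expand each bracket as ab - ba; the b1-initial words give the coefficients.
Composite bracket: [[[b3, b2], b1], b4]
Applying ab - ba throughout gives 8 signed words (2^3 = 8).
Collect the words opening with b1:
  b1b2b3b4 (sign +1) contributes +[[[b1, b2], b3], b4]
  b1b3b2b4 (sign -1) contributes -[[[b1, b3], b2], b4]

[[[b1, b2], b3], b4] - [[[b1, b3], b2], b4]


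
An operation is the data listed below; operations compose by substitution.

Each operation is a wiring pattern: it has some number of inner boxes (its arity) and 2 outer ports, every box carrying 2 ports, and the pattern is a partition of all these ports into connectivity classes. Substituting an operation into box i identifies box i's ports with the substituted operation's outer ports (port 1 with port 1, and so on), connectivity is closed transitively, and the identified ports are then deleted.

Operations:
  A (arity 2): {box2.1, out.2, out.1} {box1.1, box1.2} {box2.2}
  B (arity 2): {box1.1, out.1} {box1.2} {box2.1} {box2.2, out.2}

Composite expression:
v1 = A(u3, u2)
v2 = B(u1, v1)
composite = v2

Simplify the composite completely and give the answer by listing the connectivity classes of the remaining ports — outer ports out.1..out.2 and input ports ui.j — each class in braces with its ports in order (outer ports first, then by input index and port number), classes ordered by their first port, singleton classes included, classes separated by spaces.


{out.1, u1.1} {out.2, u2.1} {u1.2} {u2.2} {u3.1, u3.2}

Reachability decides: close wires over B-identified ports.
A over (u3, u2) gives {out.1, out.2, u2.1} {u2.2} {u3.1, u3.2}, out.j being that stage's outer ports
B over (u1, u3, u2) gives {out.1, u1.1} {out.2, u2.1} {u1.2} {u2.2} {u3.1, u3.2}, out.j being that stage's outer ports


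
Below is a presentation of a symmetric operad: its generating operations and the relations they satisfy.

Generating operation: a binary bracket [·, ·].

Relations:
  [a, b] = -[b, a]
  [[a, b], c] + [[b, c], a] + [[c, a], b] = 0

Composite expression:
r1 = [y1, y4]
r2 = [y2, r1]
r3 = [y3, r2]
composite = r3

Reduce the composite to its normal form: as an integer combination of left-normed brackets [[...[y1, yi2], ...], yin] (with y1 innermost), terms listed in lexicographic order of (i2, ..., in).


[[[y1, y4], y2], y3]

Skip Jacobi rewriting: expand, keep y1-initial words, read off terms.
Composite bracket: [y3, [y2, [y1, y4]]]
Expanding via [a, b] = ab - ba: 8 signed words (2^3 = 8).
Words beginning with y1 determine it all:
  sign of y1y4y2y3 is +1, so it contributes +[[[y1, y4], y2], y3]


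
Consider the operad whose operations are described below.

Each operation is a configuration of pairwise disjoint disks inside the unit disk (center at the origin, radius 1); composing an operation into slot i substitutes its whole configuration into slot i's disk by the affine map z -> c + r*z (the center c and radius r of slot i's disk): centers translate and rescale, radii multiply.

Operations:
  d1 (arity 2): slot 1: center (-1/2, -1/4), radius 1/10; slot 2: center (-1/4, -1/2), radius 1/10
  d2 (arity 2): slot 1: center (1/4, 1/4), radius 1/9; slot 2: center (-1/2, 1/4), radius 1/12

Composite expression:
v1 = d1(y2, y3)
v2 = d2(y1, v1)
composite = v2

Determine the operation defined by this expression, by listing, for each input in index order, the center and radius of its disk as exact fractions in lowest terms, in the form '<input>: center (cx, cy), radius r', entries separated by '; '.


y1: center (1/4, 1/4), radius 1/9; y2: center (-13/24, 11/48), radius 1/120; y3: center (-25/48, 5/24), radius 1/120

Affine substitution under d2: radii multiply and y-centers shift.
input y1: applying the 1 nested substitution gives center (1/4, 1/4), radius 1/9
input y2: applying the 2 nested substitutions gives center (-13/24, 11/48), radius 1/120
input y3: applying the 2 nested substitutions gives center (-25/48, 5/24), radius 1/120


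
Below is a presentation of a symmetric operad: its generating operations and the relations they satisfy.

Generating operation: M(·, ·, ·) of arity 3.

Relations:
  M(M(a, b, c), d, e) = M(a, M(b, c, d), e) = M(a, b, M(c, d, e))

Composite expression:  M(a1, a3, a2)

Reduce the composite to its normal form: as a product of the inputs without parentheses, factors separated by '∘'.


a1 ∘ a3 ∘ a2

Key point: M is associative — brackets drop, the a-order remains.
M(a1, a3, a2) reduces to a1 ∘ a3 ∘ a2


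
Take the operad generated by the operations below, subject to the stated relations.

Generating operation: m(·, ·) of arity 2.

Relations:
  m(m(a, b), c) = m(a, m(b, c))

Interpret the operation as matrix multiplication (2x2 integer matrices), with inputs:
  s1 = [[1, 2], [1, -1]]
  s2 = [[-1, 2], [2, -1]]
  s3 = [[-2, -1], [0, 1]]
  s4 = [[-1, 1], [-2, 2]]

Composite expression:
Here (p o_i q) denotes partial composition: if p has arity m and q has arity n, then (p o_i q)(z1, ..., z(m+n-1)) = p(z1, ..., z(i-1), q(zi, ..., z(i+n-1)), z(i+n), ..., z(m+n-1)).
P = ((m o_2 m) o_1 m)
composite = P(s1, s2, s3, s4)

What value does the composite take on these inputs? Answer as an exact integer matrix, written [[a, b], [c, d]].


[[12, -12], [-18, 18]]


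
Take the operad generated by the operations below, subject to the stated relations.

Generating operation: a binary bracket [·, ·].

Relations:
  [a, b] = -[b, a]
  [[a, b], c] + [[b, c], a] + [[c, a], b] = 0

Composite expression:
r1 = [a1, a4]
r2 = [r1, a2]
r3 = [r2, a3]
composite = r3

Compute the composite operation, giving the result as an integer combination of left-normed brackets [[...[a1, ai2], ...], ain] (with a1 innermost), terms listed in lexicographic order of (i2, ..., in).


Left-normed coefficients sit on the a1-initial expansion words.
Composite bracket: [[[a1, a4], a2], a3]
Expanding via [a, b] = ab - ba: 8 signed words (2^3 = 8).
The a1-initial words carry the normal form:
  a1a4a2a3 appears with sign +1, giving the term +[[[a1, a4], a2], a3]

[[[a1, a4], a2], a3]


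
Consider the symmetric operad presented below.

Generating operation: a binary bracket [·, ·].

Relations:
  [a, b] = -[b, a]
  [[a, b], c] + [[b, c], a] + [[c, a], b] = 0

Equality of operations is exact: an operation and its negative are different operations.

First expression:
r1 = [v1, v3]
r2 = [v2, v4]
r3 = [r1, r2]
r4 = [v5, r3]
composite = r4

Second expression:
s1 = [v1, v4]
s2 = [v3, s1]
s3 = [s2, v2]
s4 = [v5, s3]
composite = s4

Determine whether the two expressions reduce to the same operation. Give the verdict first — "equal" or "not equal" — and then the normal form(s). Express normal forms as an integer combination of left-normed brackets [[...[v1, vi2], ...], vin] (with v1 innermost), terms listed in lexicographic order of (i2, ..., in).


not equal — first -[[[[v1, v3], v2], v4], v5] + [[[[v1, v3], v4], v2], v5], second [[[[v1, v4], v3], v2], v5]


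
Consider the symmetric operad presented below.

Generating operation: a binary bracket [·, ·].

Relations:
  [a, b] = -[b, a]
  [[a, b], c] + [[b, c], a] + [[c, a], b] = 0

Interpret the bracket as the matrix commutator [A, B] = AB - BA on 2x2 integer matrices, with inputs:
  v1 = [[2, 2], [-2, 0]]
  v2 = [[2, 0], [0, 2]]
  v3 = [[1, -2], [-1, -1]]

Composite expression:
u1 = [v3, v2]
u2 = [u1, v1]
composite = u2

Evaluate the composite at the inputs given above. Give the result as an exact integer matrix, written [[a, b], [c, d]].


[[0, 0], [0, 0]]

[v3, v2] = [[0, 0], [0, 0]]
[[v3, v2], v1] = [[0, 0], [0, 0]]


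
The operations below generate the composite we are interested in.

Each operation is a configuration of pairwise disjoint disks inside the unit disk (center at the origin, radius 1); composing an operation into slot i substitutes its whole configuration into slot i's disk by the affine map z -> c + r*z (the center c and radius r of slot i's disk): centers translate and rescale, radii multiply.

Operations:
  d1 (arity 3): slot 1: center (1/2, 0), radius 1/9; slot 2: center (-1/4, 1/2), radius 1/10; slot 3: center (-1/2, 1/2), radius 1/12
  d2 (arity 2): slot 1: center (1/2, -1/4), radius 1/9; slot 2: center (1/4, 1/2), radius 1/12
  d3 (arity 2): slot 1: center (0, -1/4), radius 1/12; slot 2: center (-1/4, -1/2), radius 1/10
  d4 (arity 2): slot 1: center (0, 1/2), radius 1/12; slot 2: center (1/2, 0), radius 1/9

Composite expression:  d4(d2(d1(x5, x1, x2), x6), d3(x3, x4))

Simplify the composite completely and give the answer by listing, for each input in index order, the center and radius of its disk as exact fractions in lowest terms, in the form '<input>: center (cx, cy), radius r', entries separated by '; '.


x1: center (17/432, 209/432), radius 1/1080; x2: center (1/27, 209/432), radius 1/1296; x3: center (1/2, -1/36), radius 1/108; x4: center (17/36, -1/18), radius 1/90; x5: center (5/108, 23/48), radius 1/972; x6: center (1/48, 13/24), radius 1/144

Below d4, radii multiply path by path; the x-disk centers shift.
tracing x5 down its 3-map path: center (5/108, 23/48), radius 1/972
tracing x1 down its 3-map path: center (17/432, 209/432), radius 1/1080
tracing x2 down its 3-map path: center (1/27, 209/432), radius 1/1296
tracing x6 down its 2-map path: center (1/48, 13/24), radius 1/144
tracing x3 down its 2-map path: center (1/2, -1/36), radius 1/108
tracing x4 down its 2-map path: center (17/36, -1/18), radius 1/90


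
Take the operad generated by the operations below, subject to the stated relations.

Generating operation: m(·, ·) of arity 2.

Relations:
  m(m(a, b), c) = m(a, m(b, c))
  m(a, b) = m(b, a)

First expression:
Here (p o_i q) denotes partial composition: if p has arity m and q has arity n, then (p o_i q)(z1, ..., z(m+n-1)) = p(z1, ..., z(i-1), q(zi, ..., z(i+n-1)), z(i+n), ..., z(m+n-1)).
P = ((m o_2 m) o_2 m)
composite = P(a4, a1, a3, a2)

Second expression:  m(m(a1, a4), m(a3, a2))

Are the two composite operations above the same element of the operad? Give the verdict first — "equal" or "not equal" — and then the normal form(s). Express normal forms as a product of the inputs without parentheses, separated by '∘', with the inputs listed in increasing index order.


equal: each reduces to a1 ∘ a2 ∘ a3 ∘ a4

Reducing the first expression gives a1 ∘ a2 ∘ a3 ∘ a4
Reducing the second expression gives a1 ∘ a2 ∘ a3 ∘ a4
Identical normal forms: equal.


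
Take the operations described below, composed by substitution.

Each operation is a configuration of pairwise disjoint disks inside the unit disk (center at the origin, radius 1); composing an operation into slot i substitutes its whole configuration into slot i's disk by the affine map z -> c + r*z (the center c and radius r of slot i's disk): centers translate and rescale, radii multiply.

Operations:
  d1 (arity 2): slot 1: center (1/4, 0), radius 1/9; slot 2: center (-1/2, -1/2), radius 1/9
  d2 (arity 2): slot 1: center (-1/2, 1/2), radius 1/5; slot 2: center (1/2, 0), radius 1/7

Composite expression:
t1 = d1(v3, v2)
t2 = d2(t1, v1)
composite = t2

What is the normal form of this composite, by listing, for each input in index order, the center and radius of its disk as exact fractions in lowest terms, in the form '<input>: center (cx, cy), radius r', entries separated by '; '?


v1: center (1/2, 0), radius 1/7; v2: center (-3/5, 2/5), radius 1/45; v3: center (-9/20, 1/2), radius 1/45

Affine substitution under d2: radii multiply and v-centers shift.
tracing v3 down its 2-map path: center (-9/20, 1/2), radius 1/45
tracing v2 down its 2-map path: center (-3/5, 2/5), radius 1/45
tracing v1 down its 1-map path: center (1/2, 0), radius 1/7


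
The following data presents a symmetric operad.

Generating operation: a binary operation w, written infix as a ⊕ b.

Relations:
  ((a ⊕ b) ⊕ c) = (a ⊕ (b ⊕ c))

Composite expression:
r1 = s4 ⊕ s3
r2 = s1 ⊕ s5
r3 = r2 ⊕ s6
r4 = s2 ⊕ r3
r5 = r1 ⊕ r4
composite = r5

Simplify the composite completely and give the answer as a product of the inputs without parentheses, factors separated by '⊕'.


s4 ⊕ s3 ⊕ s2 ⊕ s1 ⊕ s5 ⊕ s6

Associativity of w dissolves the nesting; only the s-input order survives.
(s4 ⊕ s3) flattens to s4 ⊕ s3
(s1 ⊕ s5) flattens to s1 ⊕ s5
((s1 ⊕ s5) ⊕ s6) flattens to s1 ⊕ s5 ⊕ s6
(s2 ⊕ ((s1 ⊕ s5) ⊕ s6)) flattens to s2 ⊕ s1 ⊕ s5 ⊕ s6
((s4 ⊕ s3) ⊕ (s2 ⊕ ((s1 ⊕ s5) ⊕ s6))) flattens to s4 ⊕ s3 ⊕ s2 ⊕ s1 ⊕ s5 ⊕ s6


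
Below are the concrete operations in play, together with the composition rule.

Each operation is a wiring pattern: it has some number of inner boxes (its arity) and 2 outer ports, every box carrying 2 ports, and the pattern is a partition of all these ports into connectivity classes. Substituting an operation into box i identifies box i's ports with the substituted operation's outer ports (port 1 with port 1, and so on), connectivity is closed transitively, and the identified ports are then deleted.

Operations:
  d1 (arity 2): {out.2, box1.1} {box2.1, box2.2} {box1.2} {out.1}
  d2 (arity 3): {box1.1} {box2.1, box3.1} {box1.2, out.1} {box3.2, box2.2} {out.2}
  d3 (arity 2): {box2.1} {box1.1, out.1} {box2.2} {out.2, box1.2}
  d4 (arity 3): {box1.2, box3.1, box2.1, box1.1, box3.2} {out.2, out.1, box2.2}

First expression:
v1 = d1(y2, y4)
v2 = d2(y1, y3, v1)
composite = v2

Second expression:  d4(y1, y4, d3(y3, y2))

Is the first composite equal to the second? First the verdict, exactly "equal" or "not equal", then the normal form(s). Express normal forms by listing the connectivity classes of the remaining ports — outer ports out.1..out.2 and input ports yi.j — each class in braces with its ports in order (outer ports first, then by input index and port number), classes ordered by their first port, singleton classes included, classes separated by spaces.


not equal — first {out.1, y1.2} {out.2} {y1.1} {y2.1, y3.2} {y2.2} {y3.1} {y4.1, y4.2}, second {out.1, out.2, y4.2} {y1.1, y1.2, y3.1, y3.2, y4.1} {y2.1} {y2.2}


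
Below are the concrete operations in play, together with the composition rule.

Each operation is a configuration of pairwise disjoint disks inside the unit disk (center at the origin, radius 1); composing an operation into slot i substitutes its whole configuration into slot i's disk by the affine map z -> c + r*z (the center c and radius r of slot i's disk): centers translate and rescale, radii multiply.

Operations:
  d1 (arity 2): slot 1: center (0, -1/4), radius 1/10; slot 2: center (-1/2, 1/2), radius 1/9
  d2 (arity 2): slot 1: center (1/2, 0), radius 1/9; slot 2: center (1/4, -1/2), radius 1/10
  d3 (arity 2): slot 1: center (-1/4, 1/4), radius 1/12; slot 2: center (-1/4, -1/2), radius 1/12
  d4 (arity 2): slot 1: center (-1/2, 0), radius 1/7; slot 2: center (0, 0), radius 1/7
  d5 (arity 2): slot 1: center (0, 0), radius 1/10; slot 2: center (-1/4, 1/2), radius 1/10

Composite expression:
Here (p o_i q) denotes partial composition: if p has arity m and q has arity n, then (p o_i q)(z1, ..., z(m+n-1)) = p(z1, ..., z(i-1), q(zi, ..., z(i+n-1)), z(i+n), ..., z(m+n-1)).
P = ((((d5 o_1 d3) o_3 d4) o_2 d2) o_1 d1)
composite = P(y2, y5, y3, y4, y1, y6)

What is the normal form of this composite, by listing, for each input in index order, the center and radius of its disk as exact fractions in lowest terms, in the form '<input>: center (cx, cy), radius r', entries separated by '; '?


y1: center (-3/10, 1/2), radius 1/70; y2: center (-1/40, 11/480), radius 1/1200; y3: center (-1/48, -1/20), radius 1/1080; y4: center (-11/480, -13/240), radius 1/1200; y5: center (-7/240, 7/240), radius 1/1080; y6: center (-1/4, 1/2), radius 1/70

Each y-disk chains the slot maps above it in d5; radii multiply.
y2: after 3 affine steps, its disk has center (-1/40, 11/480), radius 1/1200
y5: after 3 affine steps, its disk has center (-7/240, 7/240), radius 1/1080
y3: after 3 affine steps, its disk has center (-1/48, -1/20), radius 1/1080
y4: after 3 affine steps, its disk has center (-11/480, -13/240), radius 1/1200
y1: after 2 affine steps, its disk has center (-3/10, 1/2), radius 1/70
y6: after 2 affine steps, its disk has center (-1/4, 1/2), radius 1/70


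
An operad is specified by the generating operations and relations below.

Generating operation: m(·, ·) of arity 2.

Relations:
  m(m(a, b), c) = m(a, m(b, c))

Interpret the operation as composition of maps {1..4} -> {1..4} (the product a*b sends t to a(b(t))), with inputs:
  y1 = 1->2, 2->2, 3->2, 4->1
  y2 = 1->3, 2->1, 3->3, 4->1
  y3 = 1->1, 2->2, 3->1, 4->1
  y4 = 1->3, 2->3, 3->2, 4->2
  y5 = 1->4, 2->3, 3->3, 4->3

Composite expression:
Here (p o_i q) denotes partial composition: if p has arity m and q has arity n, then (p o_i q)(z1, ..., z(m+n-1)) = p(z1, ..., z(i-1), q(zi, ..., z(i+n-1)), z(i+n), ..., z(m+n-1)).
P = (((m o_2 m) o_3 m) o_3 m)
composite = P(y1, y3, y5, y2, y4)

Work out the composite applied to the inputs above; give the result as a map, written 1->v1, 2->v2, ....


m(y5, y2) = 1->3, 2->4, 3->3, 4->4
m(m(y5, y2), y4) = 1->3, 2->3, 3->4, 4->4
m(y3, m(m(y5, y2), y4)) = 1->1, 2->1, 3->1, 4->1
m(y1, m(y3, m(m(y5, y2), y4))) = 1->2, 2->2, 3->2, 4->2

1->2, 2->2, 3->2, 4->2


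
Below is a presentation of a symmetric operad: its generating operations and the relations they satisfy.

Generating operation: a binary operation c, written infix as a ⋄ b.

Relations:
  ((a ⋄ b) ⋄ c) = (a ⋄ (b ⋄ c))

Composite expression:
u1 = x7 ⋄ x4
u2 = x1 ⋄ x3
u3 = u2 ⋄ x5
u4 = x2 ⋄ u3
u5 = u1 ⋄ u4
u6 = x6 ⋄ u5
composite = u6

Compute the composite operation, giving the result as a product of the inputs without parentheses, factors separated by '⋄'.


x6 ⋄ x7 ⋄ x4 ⋄ x2 ⋄ x1 ⋄ x3 ⋄ x5


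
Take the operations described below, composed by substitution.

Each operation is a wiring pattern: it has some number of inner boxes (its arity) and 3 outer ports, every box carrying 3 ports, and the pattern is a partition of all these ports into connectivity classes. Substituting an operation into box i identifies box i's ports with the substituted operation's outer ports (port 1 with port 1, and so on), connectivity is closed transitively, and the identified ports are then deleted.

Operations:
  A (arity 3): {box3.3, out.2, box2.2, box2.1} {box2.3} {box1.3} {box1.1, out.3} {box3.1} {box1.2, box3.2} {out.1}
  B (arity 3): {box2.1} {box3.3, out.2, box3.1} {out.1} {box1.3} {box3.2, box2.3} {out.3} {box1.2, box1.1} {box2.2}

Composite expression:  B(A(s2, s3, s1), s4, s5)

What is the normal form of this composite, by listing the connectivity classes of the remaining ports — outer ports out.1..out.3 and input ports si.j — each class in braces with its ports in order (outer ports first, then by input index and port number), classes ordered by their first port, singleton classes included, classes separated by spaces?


Reachability decides: close wires over B-identified ports.
A over (s2, s3, s1) gives {out.1} {out.2, s1.3, s3.1, s3.2} {out.3, s2.1} {s1.1} {s1.2, s2.2} {s2.3} {s3.3}, out.j being that stage's outer ports
B over (s2, s3, s1, s4, s5) gives {out.1} {out.2, s5.1, s5.3} {out.3} {s1.1} {s1.2, s2.2} {s1.3, s3.1, s3.2} {s2.1} {s2.3} {s3.3} {s4.1} {s4.2} {s4.3, s5.2}, out.j being that stage's outer ports

{out.1} {out.2, s5.1, s5.3} {out.3} {s1.1} {s1.2, s2.2} {s1.3, s3.1, s3.2} {s2.1} {s2.3} {s3.3} {s4.1} {s4.2} {s4.3, s5.2}


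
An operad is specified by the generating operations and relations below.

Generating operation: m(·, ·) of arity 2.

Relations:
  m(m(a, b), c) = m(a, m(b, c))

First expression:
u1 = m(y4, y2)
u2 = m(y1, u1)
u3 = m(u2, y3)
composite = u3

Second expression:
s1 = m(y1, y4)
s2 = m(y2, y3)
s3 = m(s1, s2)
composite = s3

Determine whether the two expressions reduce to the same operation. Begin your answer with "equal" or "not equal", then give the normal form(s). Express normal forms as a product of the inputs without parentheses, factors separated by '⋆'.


equal; both compose to y1 ⋆ y4 ⋆ y2 ⋆ y3

The first expression reduces to y1 ⋆ y4 ⋆ y2 ⋆ y3
The second expression reduces to y1 ⋆ y4 ⋆ y2 ⋆ y3
The forms coincide; equal.


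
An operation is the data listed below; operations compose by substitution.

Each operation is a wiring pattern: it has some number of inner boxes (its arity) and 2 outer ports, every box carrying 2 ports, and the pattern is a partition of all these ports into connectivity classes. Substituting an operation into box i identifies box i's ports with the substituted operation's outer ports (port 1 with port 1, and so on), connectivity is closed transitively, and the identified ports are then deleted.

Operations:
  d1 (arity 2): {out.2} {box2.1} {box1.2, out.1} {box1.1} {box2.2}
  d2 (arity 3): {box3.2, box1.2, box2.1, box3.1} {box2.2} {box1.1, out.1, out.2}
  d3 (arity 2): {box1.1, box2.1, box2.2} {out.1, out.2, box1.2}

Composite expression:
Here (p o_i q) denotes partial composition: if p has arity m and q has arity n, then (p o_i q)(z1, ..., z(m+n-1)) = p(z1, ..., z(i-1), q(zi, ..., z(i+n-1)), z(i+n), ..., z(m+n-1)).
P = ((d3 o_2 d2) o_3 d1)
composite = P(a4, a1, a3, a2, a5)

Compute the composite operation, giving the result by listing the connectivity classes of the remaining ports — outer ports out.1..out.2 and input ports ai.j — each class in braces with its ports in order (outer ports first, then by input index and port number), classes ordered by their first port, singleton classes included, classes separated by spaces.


{out.1, out.2, a4.2} {a1.1, a4.1} {a1.2, a3.2, a5.1, a5.2} {a2.1} {a2.2} {a3.1}

Substituting into d3 glues patterns; closure does the rest.
composing d1 on (a3, a2), with out.j its own outer ports: {out.1, a3.2} {out.2} {a2.1} {a2.2} {a3.1}
composing d2 on (a1, a3, a2, a5), with out.j its own outer ports: {out.1, out.2, a1.1} {a1.2, a3.2, a5.1, a5.2} {a2.1} {a2.2} {a3.1}
composing d3 on (a4, a1, a3, a2, a5), with out.j its own outer ports: {out.1, out.2, a4.2} {a1.1, a4.1} {a1.2, a3.2, a5.1, a5.2} {a2.1} {a2.2} {a3.1}


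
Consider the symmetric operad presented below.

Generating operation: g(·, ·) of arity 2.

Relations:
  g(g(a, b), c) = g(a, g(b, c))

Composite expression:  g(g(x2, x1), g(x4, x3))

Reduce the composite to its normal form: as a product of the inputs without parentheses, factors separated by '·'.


x2 · x1 · x4 · x3

All parenthesizations of g agree; list the x-inputs left to right.
g(x2, x1) reduces to x2 · x1
g(x4, x3) reduces to x4 · x3
g(g(x2, x1), g(x4, x3)) reduces to x2 · x1 · x4 · x3


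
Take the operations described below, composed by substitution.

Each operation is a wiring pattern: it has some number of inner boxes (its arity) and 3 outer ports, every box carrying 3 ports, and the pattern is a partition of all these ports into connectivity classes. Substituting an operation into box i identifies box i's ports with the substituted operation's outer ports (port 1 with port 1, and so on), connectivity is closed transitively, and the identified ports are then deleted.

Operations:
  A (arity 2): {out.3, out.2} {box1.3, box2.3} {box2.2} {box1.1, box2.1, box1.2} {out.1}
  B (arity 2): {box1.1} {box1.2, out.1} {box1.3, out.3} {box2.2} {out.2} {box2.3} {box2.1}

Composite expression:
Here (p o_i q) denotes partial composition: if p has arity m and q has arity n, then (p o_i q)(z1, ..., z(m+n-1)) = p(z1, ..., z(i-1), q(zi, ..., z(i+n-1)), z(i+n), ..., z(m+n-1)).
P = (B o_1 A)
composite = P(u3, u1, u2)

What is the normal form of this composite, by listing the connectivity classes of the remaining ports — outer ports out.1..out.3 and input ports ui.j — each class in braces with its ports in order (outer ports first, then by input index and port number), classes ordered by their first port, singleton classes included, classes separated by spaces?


{out.1, out.3} {out.2} {u1.1, u3.1, u3.2} {u1.2} {u1.3, u3.3} {u2.1} {u2.2} {u2.3}

After gluing at B, chains via deleted ports link the u-ports.
through A, on inputs (u3, u1): {out.1} {out.2, out.3} {u1.1, u3.1, u3.2} {u1.2} {u1.3, u3.3} (out.j = stage outer ports)
through B, on inputs (u3, u1, u2): {out.1, out.3} {out.2} {u1.1, u3.1, u3.2} {u1.2} {u1.3, u3.3} {u2.1} {u2.2} {u2.3} (out.j = stage outer ports)


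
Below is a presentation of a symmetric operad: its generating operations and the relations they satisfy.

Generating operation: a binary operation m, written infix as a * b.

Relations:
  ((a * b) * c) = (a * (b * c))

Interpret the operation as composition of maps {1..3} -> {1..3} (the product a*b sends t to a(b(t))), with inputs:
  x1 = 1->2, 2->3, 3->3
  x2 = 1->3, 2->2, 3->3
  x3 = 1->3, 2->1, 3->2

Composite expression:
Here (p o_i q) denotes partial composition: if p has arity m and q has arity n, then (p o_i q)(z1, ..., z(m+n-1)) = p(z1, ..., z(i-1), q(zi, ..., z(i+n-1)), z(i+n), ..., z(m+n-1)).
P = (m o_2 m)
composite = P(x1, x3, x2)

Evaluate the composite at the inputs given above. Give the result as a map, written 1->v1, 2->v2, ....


1->3, 2->2, 3->3


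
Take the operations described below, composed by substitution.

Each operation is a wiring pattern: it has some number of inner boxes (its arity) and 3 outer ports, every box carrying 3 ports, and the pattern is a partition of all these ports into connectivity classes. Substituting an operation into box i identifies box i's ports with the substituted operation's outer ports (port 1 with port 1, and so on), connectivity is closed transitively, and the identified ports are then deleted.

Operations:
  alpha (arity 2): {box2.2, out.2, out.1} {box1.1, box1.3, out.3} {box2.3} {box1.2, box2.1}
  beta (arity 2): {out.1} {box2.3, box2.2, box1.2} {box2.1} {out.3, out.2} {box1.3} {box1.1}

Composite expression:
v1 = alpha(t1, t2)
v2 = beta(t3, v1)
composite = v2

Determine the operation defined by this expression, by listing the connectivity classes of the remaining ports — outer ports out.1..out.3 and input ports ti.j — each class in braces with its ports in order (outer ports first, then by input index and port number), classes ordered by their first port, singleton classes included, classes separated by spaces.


{out.1} {out.2, out.3} {t1.1, t1.3, t2.2, t3.2} {t1.2, t2.1} {t2.3} {t3.1} {t3.3}

Two ports join when wires chain via beta-identified ports.
alpha over (t1, t2) gives {out.1, out.2, t2.2} {out.3, t1.1, t1.3} {t1.2, t2.1} {t2.3}, out.j being that stage's outer ports
beta over (t3, t1, t2) gives {out.1} {out.2, out.3} {t1.1, t1.3, t2.2, t3.2} {t1.2, t2.1} {t2.3} {t3.1} {t3.3}, out.j being that stage's outer ports


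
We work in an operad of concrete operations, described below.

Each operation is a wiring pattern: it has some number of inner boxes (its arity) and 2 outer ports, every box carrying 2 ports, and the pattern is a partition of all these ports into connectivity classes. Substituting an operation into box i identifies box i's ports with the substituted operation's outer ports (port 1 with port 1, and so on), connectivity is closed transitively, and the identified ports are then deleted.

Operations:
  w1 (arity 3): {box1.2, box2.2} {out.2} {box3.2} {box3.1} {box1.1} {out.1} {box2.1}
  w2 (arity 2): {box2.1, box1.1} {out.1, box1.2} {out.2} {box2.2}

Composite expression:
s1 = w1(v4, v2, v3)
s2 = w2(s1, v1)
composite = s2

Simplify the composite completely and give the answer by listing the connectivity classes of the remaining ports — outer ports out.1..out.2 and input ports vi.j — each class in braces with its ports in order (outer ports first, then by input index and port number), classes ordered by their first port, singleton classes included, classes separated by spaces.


{out.1} {out.2} {v1.1} {v1.2} {v2.1} {v2.2, v4.2} {v3.1} {v3.2} {v4.1}


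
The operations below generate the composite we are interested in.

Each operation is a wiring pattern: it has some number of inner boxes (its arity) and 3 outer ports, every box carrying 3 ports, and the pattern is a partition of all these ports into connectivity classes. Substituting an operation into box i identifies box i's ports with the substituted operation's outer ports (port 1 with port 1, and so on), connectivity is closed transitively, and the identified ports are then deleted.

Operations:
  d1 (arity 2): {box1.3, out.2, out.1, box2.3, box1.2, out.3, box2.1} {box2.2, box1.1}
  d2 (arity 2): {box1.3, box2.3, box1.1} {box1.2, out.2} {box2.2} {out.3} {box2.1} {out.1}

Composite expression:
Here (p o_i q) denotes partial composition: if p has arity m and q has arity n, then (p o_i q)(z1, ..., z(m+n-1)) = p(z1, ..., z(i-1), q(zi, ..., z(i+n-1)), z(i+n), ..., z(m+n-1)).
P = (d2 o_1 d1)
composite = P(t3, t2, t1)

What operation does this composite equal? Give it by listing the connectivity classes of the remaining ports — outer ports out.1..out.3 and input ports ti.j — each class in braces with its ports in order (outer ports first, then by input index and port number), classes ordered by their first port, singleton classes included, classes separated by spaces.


{out.1} {out.2, t1.3, t2.1, t2.3, t3.2, t3.3} {out.3} {t1.1} {t1.2} {t2.2, t3.1}

Substituting into d2 glues patterns; closure does the rest.
through d1, on inputs (t3, t2): {out.1, out.2, out.3, t2.1, t2.3, t3.2, t3.3} {t2.2, t3.1} (out.j = stage outer ports)
through d2, on inputs (t3, t2, t1): {out.1} {out.2, t1.3, t2.1, t2.3, t3.2, t3.3} {out.3} {t1.1} {t1.2} {t2.2, t3.1} (out.j = stage outer ports)
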